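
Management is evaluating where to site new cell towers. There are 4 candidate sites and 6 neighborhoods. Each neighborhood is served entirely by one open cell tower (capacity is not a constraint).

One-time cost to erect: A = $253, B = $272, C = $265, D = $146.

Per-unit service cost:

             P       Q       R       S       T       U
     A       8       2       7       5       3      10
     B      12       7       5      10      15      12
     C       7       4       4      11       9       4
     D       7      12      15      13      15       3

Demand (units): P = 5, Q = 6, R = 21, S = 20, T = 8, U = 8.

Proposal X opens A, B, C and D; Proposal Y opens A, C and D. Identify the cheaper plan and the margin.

Proposal X: {A, B, C, D}: P→C 7·5=35, Q→A 2·6=12, R→C 4·21=84, S→A 5·20=100, T→A 3·8=24, U→D 3·8=24. Service 279; fixed 936; total 1215.
Proposal Y: {A, C, D}: P→C 7·5=35, Q→A 2·6=12, R→C 4·21=84, S→A 5·20=100, T→A 3·8=24, U→D 3·8=24. Service 279; fixed 664; total 943.
Difference: |1215 − 943| = 272.

Proposal Y is cheaper by 272.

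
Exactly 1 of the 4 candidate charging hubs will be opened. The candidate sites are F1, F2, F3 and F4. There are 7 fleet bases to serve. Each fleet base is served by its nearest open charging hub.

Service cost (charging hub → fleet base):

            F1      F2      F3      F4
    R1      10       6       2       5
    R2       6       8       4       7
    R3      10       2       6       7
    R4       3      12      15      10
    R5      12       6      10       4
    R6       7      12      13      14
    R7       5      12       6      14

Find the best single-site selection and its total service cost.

With exactly 1 open, each fleet base uses its cheapest among the chosen.
{F1}: R1→F1 10, R2→F1 6, R3→F1 10, R4→F1 3, R5→F1 12, R6→F1 7, R7→F1 5. Service cost 53.
{F3}: service cost 56
{F2}: service cost 58
Among all 4 size-1 choices, {F1} is lowest.

Choose F1 only; total service cost 53.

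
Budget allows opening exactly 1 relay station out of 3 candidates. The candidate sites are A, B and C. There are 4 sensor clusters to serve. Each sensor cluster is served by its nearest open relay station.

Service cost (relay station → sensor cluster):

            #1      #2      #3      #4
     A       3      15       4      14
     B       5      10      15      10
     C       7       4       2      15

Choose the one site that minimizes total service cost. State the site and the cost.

With exactly 1 open, each sensor cluster uses its cheapest among the chosen.
{C}: #1→C 7, #2→C 4, #3→C 2, #4→C 15. Service cost 28.
{A}: service cost 36
{B}: service cost 40
Among all 3 size-1 choices, {C} is lowest.

Choose C only; total service cost 28.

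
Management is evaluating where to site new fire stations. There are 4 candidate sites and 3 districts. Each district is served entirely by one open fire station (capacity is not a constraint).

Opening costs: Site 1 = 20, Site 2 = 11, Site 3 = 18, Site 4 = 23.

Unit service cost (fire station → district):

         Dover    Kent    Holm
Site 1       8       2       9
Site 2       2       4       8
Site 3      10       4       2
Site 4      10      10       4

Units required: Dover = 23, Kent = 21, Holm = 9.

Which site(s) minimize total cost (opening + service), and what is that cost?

Open Site 1, Site 2 and Site 3; minimum total cost 155.

For any fixed open set, each district goes to its cheapest open site; total = fixed + service.
{Site 1, Site 2, Site 3}: Dover→Site 2 2·23=46, Kent→Site 1 2·21=42, Holm→Site 3 2·9=18. Service 106; fixed 49; total 155.
{Site 2, Site 3}: Dover→Site 2 2·23=46, Kent→Site 2 4·21=84, Holm→Site 3 2·9=18. Service 148; fixed 29; total 177.
{Site 1, Site 2, Site 3, Site 4}: service 106 + fixed 72 = 178
{Site 2}: service 202 + fixed 11 = 213
(All 15 nonempty subsets were checked; Site 1, Site 2 and Site 3 is lowest.)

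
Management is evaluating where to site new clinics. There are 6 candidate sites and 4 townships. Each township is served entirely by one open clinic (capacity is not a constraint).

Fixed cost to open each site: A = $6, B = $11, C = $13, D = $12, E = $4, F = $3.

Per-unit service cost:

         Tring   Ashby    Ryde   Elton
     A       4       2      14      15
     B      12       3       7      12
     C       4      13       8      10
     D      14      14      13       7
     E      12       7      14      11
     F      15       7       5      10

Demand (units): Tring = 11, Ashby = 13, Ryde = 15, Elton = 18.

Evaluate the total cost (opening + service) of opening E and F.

Total cost: 485

Each township is assigned to its cheapest site among the open ones.
{E, F}: Tring→E 12·11=132, Ashby→E 7·13=91, Ryde→F 5·15=75, Elton→F 10·18=180. Service 478; fixed 7; total 485.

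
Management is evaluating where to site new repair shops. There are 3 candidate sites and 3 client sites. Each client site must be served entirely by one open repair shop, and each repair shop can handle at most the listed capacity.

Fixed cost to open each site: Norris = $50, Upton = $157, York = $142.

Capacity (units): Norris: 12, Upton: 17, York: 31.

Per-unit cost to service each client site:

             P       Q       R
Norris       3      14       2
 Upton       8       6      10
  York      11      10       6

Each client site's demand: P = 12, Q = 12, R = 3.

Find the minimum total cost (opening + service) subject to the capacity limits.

Open {Norris, Upton}: P→Norris 3·12=36, Q→Upton 6·12=72, R→Upton 10·3=30.
Loads: Norris carries 12/12, Upton carries 15/17. Service 138; fixed 207; total 345.
Next best feasible plan costs 366.

Minimum total cost: 345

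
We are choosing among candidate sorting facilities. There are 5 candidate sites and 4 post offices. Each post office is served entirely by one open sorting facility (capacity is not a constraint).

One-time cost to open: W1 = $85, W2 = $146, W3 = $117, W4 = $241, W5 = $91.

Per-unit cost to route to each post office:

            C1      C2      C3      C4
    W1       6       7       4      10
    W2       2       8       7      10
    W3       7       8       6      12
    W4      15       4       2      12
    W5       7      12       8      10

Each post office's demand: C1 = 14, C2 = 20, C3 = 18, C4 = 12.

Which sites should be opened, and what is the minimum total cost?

For any fixed open set, each post office goes to its cheapest open site; total = fixed + service.
{W1}: C1→W1 6·14=84, C2→W1 7·20=140, C3→W1 4·18=72, C4→W1 10·12=120. Service 416; fixed 85; total 501.
{W2}: C1→W2 2·14=28, C2→W2 8·20=160, C3→W2 7·18=126, C4→W2 10·12=120. Service 434; fixed 146; total 580.
{W1, W2}: service 360 + fixed 231 = 591
{W1, W2, W3, W4, W5}: C1→W2 2·14=28, C2→W4 4·20=80, C3→W4 2·18=36, C4→W1 10·12=120. Service 264; fixed 680; total 944.
No other subset beats 501.

Open W1 only; minimum total cost 501.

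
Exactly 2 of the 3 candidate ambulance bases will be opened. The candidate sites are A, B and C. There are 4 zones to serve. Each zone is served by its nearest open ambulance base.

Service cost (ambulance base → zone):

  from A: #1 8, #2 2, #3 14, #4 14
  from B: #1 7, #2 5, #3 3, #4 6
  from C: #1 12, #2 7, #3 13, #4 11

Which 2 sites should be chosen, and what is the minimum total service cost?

With exactly 2 open, each zone uses its cheapest among the chosen.
{A, B}: #1→B 7, #2→A 2, #3→B 3, #4→B 6. Service cost 18.
{B, C}: service cost 21
{A, C}: service cost 34
Among all 3 size-2 choices, {A, B} is lowest.

Choose A and B; total service cost 18.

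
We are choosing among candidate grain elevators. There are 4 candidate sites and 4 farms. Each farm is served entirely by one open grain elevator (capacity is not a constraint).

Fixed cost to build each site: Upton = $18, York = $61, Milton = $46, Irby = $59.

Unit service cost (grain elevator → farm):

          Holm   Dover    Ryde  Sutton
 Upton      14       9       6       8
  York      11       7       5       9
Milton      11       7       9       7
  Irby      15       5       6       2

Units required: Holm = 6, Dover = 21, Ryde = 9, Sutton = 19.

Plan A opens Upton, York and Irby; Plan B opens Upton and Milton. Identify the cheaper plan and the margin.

Plan A: {Upton, York, Irby}: Holm→York 11·6=66, Dover→Irby 5·21=105, Ryde→York 5·9=45, Sutton→Irby 2·19=38. Service 254; fixed 138; total 392.
Plan B: {Upton, Milton}: Holm→Milton 11·6=66, Dover→Milton 7·21=147, Ryde→Upton 6·9=54, Sutton→Milton 7·19=133. Service 400; fixed 64; total 464.
Difference: |392 − 464| = 72.

Plan A is cheaper by 72.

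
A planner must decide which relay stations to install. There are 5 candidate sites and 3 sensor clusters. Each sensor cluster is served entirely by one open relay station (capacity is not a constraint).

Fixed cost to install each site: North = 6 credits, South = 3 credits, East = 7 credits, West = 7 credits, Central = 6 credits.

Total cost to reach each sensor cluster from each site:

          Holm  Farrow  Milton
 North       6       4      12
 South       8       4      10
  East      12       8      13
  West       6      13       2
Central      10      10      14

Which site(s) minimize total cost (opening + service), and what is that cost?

Open South and West; minimum total cost 22.

For any fixed open set, each sensor cluster goes to its cheapest open site; total = fixed + service.
{South, West}: Holm→West 6, Farrow→South 4, Milton→West 2. Service 12; fixed 10; total 22.
{North, West}: service 12 + fixed 13 = 25
{South}: Holm→South 8, Farrow→South 4, Milton→South 10. Service 22; fixed 3; total 25.
{North, South, East, West, Central}: service 12 + fixed 29 = 41
No other subset beats 22.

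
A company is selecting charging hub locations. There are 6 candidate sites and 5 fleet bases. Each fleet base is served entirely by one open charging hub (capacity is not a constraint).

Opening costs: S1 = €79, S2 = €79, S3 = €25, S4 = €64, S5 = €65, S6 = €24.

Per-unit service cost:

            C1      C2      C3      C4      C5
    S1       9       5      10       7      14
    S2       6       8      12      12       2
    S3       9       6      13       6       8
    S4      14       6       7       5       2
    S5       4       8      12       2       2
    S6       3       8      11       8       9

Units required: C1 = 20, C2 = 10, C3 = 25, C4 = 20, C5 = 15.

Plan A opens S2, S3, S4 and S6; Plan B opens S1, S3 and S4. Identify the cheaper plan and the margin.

Plan A: {S2, S3, S4, S6}: C1→S6 3·20=60, C2→S3 6·10=60, C3→S4 7·25=175, C4→S4 5·20=100, C5→S2 2·15=30. Service 425; fixed 192; total 617.
Plan B: {S1, S3, S4}: C1→S1 9·20=180, C2→S1 5·10=50, C3→S4 7·25=175, C4→S4 5·20=100, C5→S4 2·15=30. Service 535; fixed 168; total 703.
Difference: |617 − 703| = 86.

Plan A is cheaper by 86.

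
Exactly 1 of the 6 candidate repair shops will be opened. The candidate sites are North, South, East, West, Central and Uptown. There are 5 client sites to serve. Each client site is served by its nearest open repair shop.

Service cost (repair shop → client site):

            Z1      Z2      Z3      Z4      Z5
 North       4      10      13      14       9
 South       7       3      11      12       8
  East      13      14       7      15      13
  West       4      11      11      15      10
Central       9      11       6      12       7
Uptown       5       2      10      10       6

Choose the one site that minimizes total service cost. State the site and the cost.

With exactly 1 open, each client site uses its cheapest among the chosen.
{Uptown}: Z1→Uptown 5, Z2→Uptown 2, Z3→Uptown 10, Z4→Uptown 10, Z5→Uptown 6. Service cost 33.
{South}: service cost 41
{Central}: service cost 45
Among all 6 size-1 choices, {Uptown} is lowest.

Choose Uptown only; total service cost 33.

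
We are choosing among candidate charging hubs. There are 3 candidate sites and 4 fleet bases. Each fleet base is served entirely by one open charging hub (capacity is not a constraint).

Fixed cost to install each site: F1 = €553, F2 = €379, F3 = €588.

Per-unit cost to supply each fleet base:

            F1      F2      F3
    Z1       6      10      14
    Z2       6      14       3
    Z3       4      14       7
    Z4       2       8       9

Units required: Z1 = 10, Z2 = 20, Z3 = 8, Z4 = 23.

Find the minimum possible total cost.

For any fixed open set, each fleet base goes to its cheapest open site; total = fixed + service.
{F1}: Z1→F1 6·10=60, Z2→F1 6·20=120, Z3→F1 4·8=32, Z4→F1 2·23=46. Service 258; fixed 553; total 811.
{F3}: Z1→F3 14·10=140, Z2→F3 3·20=60, Z3→F3 7·8=56, Z4→F3 9·23=207. Service 463; fixed 588; total 1051.
{F2}: Z1→F2 10·10=100, Z2→F2 14·20=280, Z3→F2 14·8=112, Z4→F2 8·23=184. Service 676; fixed 379; total 1055.
{F1, F2, F3}: Z1→F1 6·10=60, Z2→F3 3·20=60, Z3→F1 4·8=32, Z4→F1 2·23=46. Service 198; fixed 1520; total 1718.
(All 7 nonempty subsets were checked; F1 only is lowest.)

Minimum total cost: 811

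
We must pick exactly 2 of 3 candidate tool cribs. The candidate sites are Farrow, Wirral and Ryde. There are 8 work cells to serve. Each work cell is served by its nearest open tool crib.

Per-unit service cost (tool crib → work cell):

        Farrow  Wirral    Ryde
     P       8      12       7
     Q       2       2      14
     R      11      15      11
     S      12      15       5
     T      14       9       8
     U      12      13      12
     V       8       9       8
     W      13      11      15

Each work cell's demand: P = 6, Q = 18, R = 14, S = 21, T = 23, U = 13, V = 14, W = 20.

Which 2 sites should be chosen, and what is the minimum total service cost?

With exactly 2 open, each work cell uses its cheapest among the chosen.
{Wirral, Ryde}: P→Ryde 7·6=42, Q→Wirral 2·18=36, R→Ryde 11·14=154, S→Ryde 5·21=105, T→Ryde 8·23=184, U→Ryde 12·13=156, V→Ryde 8·14=112, W→Wirral 11·20=220. Service cost 1009.
{Farrow, Ryde}: service cost 1049
{Farrow, Wirral}: service cost 1185
Among all 3 size-2 choices, {Wirral, Ryde} is lowest.

Choose Wirral and Ryde; total service cost 1009.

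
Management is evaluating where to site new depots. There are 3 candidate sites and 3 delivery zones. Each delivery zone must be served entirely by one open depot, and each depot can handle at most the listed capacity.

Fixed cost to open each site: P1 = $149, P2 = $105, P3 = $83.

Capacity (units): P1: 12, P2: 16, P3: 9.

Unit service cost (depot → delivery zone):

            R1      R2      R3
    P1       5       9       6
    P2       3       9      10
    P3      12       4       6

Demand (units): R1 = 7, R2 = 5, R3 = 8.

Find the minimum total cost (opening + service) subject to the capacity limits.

Minimum total cost: 302

Open {P2, P3}: R1→P2 3·7=21, R2→P2 9·5=45, R3→P3 6·8=48.
Loads: P2 carries 12/16, P3 carries 8/9. Service 114; fixed 188; total 302.
Next best feasible plan costs 309.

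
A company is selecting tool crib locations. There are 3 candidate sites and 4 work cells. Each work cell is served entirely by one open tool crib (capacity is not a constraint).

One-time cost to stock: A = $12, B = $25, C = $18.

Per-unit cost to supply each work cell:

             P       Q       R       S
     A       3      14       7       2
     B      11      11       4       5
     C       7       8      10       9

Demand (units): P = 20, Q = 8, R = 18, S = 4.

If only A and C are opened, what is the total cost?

Each work cell is assigned to its cheapest site among the open ones.
{A, C}: P→A 3·20=60, Q→C 8·8=64, R→A 7·18=126, S→A 2·4=8. Service 258; fixed 30; total 288.

Total cost: 288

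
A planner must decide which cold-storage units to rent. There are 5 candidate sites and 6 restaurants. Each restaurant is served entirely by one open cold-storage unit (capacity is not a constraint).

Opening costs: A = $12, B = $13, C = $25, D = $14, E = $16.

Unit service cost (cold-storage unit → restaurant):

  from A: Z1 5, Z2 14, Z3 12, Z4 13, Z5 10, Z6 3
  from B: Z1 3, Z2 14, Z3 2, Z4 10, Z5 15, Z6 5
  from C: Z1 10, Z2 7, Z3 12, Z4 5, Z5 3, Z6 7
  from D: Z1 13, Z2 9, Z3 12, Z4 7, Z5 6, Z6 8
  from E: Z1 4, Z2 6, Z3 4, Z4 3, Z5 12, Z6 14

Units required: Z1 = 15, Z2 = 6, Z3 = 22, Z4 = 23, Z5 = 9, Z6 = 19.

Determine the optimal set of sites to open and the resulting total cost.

For any fixed open set, each restaurant goes to its cheapest open site; total = fixed + service.
{A, B, C, E}: Z1→B 3·15=45, Z2→E 6·6=36, Z3→B 2·22=44, Z4→E 3·23=69, Z5→C 3·9=27, Z6→A 3·19=57. Service 278; fixed 66; total 344.
{A, B, C, D, E}: service 278 + fixed 80 = 358
{A, B, D, E}: Z1→B 3·15=45, Z2→E 6·6=36, Z3→B 2·22=44, Z4→E 3·23=69, Z5→D 6·9=54, Z6→A 3·19=57. Service 305; fixed 55; total 360.
{A}: Z1→A 5·15=75, Z2→A 14·6=84, Z3→A 12·22=264, Z4→A 13·23=299, Z5→A 10·9=90, Z6→A 3·19=57. Service 869; fixed 12; total 881.
No other subset beats 344.

Open A, B, C and E; minimum total cost 344.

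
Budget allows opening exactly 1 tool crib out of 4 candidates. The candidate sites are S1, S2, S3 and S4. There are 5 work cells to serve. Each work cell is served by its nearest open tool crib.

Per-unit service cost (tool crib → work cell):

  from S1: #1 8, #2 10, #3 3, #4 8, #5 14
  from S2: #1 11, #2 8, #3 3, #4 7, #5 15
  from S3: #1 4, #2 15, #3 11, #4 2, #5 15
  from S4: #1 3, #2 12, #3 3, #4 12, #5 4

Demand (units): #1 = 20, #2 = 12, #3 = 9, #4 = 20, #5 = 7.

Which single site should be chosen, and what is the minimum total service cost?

Choose S4 only; total service cost 499.

With exactly 1 open, each work cell uses its cheapest among the chosen.
{S4}: #1→S4 3·20=60, #2→S4 12·12=144, #3→S4 3·9=27, #4→S4 12·20=240, #5→S4 4·7=28. Service cost 499.
{S3}: service cost 504
{S1}: service cost 565
Among all 4 size-1 choices, {S4} is lowest.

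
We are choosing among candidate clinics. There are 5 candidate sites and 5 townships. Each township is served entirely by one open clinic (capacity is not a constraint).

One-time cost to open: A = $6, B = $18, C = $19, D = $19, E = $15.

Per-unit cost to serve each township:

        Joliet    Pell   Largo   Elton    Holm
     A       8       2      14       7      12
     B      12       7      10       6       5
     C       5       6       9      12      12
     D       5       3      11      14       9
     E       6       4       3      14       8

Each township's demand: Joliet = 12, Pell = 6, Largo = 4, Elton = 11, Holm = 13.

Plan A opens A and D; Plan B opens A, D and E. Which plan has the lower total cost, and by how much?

Plan B is cheaper by 30.

Plan A: {A, D}: Joliet→D 5·12=60, Pell→A 2·6=12, Largo→D 11·4=44, Elton→A 7·11=77, Holm→D 9·13=117. Service 310; fixed 25; total 335.
Plan B: {A, D, E}: Joliet→D 5·12=60, Pell→A 2·6=12, Largo→E 3·4=12, Elton→A 7·11=77, Holm→E 8·13=104. Service 265; fixed 40; total 305.
Difference: |335 − 305| = 30.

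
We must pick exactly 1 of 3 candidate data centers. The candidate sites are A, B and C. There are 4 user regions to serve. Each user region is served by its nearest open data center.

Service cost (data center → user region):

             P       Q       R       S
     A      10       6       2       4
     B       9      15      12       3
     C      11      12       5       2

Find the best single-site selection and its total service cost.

With exactly 1 open, each user region uses its cheapest among the chosen.
{A}: P→A 10, Q→A 6, R→A 2, S→A 4. Service cost 22.
{C}: service cost 30
{B}: service cost 39
Among all 3 size-1 choices, {A} is lowest.

Choose A only; total service cost 22.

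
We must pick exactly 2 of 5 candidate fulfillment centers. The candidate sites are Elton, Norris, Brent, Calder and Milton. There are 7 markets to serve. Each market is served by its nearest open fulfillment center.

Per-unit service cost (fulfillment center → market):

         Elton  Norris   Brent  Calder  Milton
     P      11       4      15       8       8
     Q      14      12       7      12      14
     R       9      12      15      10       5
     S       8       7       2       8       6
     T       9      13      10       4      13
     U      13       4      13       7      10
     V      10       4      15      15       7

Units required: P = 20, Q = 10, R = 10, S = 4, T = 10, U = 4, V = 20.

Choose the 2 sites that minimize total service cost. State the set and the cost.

Choose Norris and Calder; total service cost 464.

With exactly 2 open, each market uses its cheapest among the chosen.
{Norris, Calder}: P→Norris 4·20=80, Q→Norris 12·10=120, R→Calder 10·10=100, S→Norris 7·4=28, T→Calder 4·10=40, U→Norris 4·4=16, V→Norris 4·20=80. Service cost 464.
{Norris, Brent}: service cost 474
{Norris, Milton}: service cost 500
Among all 10 size-2 choices, {Norris, Calder} is lowest.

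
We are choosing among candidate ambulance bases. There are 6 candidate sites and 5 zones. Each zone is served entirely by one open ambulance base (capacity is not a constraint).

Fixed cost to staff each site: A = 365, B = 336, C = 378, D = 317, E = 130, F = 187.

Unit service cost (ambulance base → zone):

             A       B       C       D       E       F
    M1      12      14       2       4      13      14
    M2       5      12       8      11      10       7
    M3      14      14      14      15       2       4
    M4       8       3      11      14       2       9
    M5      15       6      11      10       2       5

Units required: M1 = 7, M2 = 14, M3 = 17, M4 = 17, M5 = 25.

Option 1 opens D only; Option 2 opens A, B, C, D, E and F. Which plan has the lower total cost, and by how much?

Option 1: {D}: M1→D 4·7=28, M2→D 11·14=154, M3→D 15·17=255, M4→D 14·17=238, M5→D 10·25=250. Service 925; fixed 317; total 1242.
Option 2: {A, B, C, D, E, F}: M1→C 2·7=14, M2→A 5·14=70, M3→E 2·17=34, M4→E 2·17=34, M5→E 2·25=50. Service 202; fixed 1713; total 1915.
Difference: |1242 − 1915| = 673.

Option 1 is cheaper by 673.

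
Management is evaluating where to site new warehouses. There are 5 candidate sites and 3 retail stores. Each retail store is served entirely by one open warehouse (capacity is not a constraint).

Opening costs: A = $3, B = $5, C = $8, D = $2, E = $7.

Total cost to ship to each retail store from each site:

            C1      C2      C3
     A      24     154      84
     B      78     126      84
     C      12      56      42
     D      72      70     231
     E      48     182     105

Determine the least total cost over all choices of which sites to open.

For any fixed open set, each retail store goes to its cheapest open site; total = fixed + service.
{C}: C1→C 12, C2→C 56, C3→C 42. Service 110; fixed 8; total 118.
{C, D}: service 110 + fixed 10 = 120
{A, C}: service 110 + fixed 11 = 121
{A, B, C, D, E}: service 110 + fixed 25 = 135
No other subset beats 118.

Minimum total cost: 118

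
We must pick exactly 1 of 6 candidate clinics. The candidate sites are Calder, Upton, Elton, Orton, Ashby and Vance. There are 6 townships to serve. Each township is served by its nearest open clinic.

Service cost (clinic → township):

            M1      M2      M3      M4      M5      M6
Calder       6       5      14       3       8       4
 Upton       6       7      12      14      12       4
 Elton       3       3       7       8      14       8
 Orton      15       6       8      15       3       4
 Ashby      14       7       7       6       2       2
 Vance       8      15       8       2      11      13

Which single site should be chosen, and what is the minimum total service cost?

Choose Ashby only; total service cost 38.

With exactly 1 open, each township uses its cheapest among the chosen.
{Ashby}: M1→Ashby 14, M2→Ashby 7, M3→Ashby 7, M4→Ashby 6, M5→Ashby 2, M6→Ashby 2. Service cost 38.
{Calder}: service cost 40
{Elton}: service cost 43
Among all 6 size-1 choices, {Ashby} is lowest.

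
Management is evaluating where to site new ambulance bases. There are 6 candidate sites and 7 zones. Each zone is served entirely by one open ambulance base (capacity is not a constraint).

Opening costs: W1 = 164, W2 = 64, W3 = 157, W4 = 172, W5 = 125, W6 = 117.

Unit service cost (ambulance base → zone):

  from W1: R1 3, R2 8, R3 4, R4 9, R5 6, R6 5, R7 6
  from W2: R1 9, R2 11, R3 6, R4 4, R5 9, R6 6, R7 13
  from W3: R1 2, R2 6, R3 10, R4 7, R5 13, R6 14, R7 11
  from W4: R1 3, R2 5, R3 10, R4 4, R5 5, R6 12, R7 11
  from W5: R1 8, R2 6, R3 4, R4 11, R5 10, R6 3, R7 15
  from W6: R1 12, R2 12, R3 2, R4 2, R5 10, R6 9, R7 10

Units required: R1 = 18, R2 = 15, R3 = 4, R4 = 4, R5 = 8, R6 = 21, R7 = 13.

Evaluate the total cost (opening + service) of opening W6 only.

Total cost: 928

Each zone is assigned to its cheapest site among the open ones.
{W6}: R1→W6 12·18=216, R2→W6 12·15=180, R3→W6 2·4=8, R4→W6 2·4=8, R5→W6 10·8=80, R6→W6 9·21=189, R7→W6 10·13=130. Service 811; fixed 117; total 928.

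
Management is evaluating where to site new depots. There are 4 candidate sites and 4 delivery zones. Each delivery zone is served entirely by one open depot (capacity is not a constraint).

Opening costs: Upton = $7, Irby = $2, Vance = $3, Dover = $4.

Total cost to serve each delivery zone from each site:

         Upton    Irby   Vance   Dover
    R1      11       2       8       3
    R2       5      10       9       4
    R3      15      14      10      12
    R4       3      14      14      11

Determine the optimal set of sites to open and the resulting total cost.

Open Upton, Irby and Vance; minimum total cost 32.

For any fixed open set, each delivery zone goes to its cheapest open site; total = fixed + service.
{Upton, Irby, Vance}: R1→Irby 2, R2→Upton 5, R3→Vance 10, R4→Upton 3. Service 20; fixed 12; total 32.
{Upton, Irby}: service 24 + fixed 9 = 33
{Upton, Dover}: service 22 + fixed 11 = 33
{Upton, Irby, Vance, Dover}: R1→Irby 2, R2→Dover 4, R3→Vance 10, R4→Upton 3. Service 19; fixed 16; total 35.
(All 15 nonempty subsets were checked; Upton, Irby and Vance is lowest.)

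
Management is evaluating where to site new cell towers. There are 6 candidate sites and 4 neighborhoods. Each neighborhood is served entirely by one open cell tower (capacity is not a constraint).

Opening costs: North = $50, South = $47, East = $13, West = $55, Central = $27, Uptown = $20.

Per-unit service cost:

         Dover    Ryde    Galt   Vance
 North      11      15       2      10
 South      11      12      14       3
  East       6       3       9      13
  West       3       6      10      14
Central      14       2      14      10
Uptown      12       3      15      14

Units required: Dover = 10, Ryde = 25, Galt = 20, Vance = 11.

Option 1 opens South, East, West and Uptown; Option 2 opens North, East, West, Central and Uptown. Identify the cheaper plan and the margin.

Option 1: {South, East, West, Uptown}: Dover→West 3·10=30, Ryde→East 3·25=75, Galt→East 9·20=180, Vance→South 3·11=33. Service 318; fixed 135; total 453.
Option 2: {North, East, West, Central, Uptown}: Dover→West 3·10=30, Ryde→Central 2·25=50, Galt→North 2·20=40, Vance→North 10·11=110. Service 230; fixed 165; total 395.
Difference: |453 − 395| = 58.

Option 2 is cheaper by 58.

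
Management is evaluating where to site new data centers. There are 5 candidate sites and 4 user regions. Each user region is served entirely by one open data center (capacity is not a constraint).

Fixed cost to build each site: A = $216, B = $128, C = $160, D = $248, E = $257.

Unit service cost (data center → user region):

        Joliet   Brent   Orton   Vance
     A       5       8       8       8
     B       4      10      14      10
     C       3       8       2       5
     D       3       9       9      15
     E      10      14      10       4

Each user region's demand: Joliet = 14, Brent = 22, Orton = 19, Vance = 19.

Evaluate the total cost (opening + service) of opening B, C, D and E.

Each user region is assigned to its cheapest site among the open ones.
{B, C, D, E}: Joliet→C 3·14=42, Brent→C 8·22=176, Orton→C 2·19=38, Vance→E 4·19=76. Service 332; fixed 793; total 1125.

Total cost: 1125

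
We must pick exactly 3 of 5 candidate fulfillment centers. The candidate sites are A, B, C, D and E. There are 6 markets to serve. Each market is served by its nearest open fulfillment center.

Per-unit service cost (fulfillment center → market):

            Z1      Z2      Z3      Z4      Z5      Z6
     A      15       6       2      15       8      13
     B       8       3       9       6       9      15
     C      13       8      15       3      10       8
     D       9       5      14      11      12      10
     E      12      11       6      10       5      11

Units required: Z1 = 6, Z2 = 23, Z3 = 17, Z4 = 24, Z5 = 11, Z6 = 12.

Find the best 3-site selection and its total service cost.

With exactly 3 open, each market uses its cheapest among the chosen.
{A, B, C}: Z1→B 8·6=48, Z2→B 3·23=69, Z3→A 2·17=34, Z4→C 3·24=72, Z5→A 8·11=88, Z6→C 8·12=96. Service cost 407.
{B, C, E}: service cost 442
{A, C, D}: service cost 459
Among all 10 size-3 choices, {A, B, C} is lowest.

Choose A, B and C; total service cost 407.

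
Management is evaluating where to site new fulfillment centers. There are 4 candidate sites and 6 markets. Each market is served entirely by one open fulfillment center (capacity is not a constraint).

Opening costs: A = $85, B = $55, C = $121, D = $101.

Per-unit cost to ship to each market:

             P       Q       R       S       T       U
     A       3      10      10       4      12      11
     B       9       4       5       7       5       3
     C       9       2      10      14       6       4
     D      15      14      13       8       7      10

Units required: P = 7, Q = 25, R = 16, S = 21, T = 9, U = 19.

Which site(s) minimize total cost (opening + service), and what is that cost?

Open A and B; minimum total cost 527.

For any fixed open set, each market goes to its cheapest open site; total = fixed + service.
{A, B}: P→A 3·7=21, Q→B 4·25=100, R→B 5·16=80, S→A 4·21=84, T→B 5·9=45, U→B 3·19=57. Service 387; fixed 140; total 527.
{B}: P→B 9·7=63, Q→B 4·25=100, R→B 5·16=80, S→B 7·21=147, T→B 5·9=45, U→B 3·19=57. Service 492; fixed 55; total 547.
{A, B, C}: service 337 + fixed 261 = 598
{A, B, C, D}: P→A 3·7=21, Q→C 2·25=50, R→B 5·16=80, S→A 4·21=84, T→B 5·9=45, U→B 3·19=57. Service 337; fixed 362; total 699.
No other subset beats 527.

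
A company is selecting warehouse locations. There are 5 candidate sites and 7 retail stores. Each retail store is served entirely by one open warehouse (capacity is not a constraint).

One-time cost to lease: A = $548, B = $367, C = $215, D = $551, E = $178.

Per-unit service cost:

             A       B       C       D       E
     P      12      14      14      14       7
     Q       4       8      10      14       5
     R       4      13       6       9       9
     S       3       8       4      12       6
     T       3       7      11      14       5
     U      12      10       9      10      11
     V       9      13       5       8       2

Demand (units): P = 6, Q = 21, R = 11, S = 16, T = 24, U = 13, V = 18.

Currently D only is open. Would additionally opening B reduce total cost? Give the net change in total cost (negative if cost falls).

Current service cost with {D}: 1279.
Adding B: each retail store re-picks its cheapest; new service cost 921, saving 358.
Extra fixed cost: 367. Net change = 367 − 358 = 9.
(Totals: 1830 → 1839.)

No — net change +9 (cost rises by 9).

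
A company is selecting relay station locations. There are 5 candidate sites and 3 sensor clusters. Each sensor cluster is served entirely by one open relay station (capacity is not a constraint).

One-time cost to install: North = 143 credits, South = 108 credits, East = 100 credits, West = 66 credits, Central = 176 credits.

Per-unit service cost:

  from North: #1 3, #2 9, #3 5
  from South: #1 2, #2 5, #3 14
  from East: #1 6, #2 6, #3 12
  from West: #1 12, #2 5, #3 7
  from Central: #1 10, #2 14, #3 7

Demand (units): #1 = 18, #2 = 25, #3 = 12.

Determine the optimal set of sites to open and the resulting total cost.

Open South and West; minimum total cost 419.

For any fixed open set, each sensor cluster goes to its cheapest open site; total = fixed + service.
{South, West}: #1→South 2·18=36, #2→South 5·25=125, #3→West 7·12=84. Service 245; fixed 174; total 419.
{South}: service 329 + fixed 108 = 437
{North, West}: #1→North 3·18=54, #2→West 5·25=125, #3→North 5·12=60. Service 239; fixed 209; total 448.
{North, South, East, West, Central}: service 221 + fixed 593 = 814
No other subset beats 419.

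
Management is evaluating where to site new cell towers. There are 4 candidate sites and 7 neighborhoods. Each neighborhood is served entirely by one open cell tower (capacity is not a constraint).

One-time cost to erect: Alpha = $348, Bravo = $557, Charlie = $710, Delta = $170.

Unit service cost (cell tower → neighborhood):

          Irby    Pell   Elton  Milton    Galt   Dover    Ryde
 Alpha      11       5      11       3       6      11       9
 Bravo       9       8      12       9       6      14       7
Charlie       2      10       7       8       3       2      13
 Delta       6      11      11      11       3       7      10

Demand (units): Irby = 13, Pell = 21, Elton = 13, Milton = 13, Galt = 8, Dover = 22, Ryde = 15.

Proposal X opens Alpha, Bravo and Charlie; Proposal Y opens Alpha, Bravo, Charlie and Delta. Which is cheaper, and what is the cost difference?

Proposal X: {Alpha, Bravo, Charlie}: Irby→Charlie 2·13=26, Pell→Alpha 5·21=105, Elton→Charlie 7·13=91, Milton→Alpha 3·13=39, Galt→Charlie 3·8=24, Dover→Charlie 2·22=44, Ryde→Bravo 7·15=105. Service 434; fixed 1615; total 2049.
Proposal Y: {Alpha, Bravo, Charlie, Delta}: Irby→Charlie 2·13=26, Pell→Alpha 5·21=105, Elton→Charlie 7·13=91, Milton→Alpha 3·13=39, Galt→Charlie 3·8=24, Dover→Charlie 2·22=44, Ryde→Bravo 7·15=105. Service 434; fixed 1785; total 2219.
Difference: |2049 − 2219| = 170.

Proposal X is cheaper by 170.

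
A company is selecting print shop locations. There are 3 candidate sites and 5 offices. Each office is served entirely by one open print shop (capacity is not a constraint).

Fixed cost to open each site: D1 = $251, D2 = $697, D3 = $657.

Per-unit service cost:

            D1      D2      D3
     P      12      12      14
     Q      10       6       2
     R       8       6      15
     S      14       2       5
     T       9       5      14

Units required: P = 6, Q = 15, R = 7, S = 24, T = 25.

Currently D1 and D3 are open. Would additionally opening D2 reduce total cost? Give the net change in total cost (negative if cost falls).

Current service cost with {D1, D3}: 503.
Adding D2: each office re-picks its cheapest; new service cost 317, saving 186.
Extra fixed cost: 697. Net change = 697 − 186 = 511.
(Totals: 1411 → 1922.)

No — net change +511 (cost rises by 511).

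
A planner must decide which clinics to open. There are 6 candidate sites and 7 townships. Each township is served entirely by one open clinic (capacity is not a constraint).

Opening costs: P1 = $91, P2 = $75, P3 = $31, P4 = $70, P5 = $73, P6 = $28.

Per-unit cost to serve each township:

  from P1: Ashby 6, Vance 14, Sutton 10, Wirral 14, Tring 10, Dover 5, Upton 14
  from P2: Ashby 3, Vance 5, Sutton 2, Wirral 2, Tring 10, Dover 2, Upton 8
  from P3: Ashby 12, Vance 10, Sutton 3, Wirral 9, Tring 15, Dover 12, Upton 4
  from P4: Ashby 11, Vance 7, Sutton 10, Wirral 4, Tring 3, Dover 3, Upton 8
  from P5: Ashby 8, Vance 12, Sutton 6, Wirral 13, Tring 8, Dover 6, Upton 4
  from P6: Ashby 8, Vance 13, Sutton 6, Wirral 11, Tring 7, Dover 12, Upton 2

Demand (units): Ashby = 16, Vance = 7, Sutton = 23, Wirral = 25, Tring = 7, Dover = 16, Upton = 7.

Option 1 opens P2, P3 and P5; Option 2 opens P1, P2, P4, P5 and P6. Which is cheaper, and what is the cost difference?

Option 1: {P2, P3, P5}: Ashby→P2 3·16=48, Vance→P2 5·7=35, Sutton→P2 2·23=46, Wirral→P2 2·25=50, Tring→P5 8·7=56, Dover→P2 2·16=32, Upton→P3 4·7=28. Service 295; fixed 179; total 474.
Option 2: {P1, P2, P4, P5, P6}: Ashby→P2 3·16=48, Vance→P2 5·7=35, Sutton→P2 2·23=46, Wirral→P2 2·25=50, Tring→P4 3·7=21, Dover→P2 2·16=32, Upton→P6 2·7=14. Service 246; fixed 337; total 583.
Difference: |474 − 583| = 109.

Option 1 is cheaper by 109.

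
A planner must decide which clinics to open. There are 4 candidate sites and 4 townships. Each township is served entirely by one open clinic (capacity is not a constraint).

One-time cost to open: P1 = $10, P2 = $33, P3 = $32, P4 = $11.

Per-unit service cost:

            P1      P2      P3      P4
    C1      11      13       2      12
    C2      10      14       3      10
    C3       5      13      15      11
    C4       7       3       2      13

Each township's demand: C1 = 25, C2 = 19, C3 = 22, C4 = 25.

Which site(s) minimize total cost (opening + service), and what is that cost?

Open P1 and P3; minimum total cost 309.

For any fixed open set, each township goes to its cheapest open site; total = fixed + service.
{P1, P3}: C1→P3 2·25=50, C2→P3 3·19=57, C3→P1 5·22=110, C4→P3 2·25=50. Service 267; fixed 42; total 309.
{P1, P3, P4}: C1→P3 2·25=50, C2→P3 3·19=57, C3→P1 5·22=110, C4→P3 2·25=50. Service 267; fixed 53; total 320.
{P1, P2, P3}: service 267 + fixed 75 = 342
{P1, P2, P3, P4}: C1→P3 2·25=50, C2→P3 3·19=57, C3→P1 5·22=110, C4→P3 2·25=50. Service 267; fixed 86; total 353.
(All 15 nonempty subsets were checked; P1 and P3 is lowest.)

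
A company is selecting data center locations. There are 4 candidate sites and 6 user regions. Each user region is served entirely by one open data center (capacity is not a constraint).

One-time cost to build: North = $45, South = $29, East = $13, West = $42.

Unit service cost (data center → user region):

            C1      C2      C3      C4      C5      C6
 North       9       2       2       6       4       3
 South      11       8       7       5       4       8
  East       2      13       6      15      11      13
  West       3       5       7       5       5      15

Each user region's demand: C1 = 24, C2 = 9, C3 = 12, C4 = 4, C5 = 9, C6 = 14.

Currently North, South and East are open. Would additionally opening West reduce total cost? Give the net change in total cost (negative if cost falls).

Current service cost with {North, South, East}: 188.
Adding West: each user region re-picks its cheapest; new service cost 188, saving 0.
Extra fixed cost: 42. Net change = 42 − 0 = 42.
(Totals: 275 → 317.)

No — net change +42 (cost rises by 42).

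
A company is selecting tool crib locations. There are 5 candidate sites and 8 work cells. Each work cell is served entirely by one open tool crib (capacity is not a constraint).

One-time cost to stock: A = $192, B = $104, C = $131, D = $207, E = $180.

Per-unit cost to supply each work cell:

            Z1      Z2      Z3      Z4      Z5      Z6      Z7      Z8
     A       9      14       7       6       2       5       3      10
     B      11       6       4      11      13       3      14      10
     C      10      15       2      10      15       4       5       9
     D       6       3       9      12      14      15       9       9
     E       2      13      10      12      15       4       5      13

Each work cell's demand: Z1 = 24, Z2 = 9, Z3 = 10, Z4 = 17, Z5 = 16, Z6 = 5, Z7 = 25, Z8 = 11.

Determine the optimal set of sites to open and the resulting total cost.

For any fixed open set, each work cell goes to its cheapest open site; total = fixed + service.
{A, B}: Z1→A 9·24=216, Z2→B 6·9=54, Z3→B 4·10=40, Z4→A 6·17=102, Z5→A 2·16=32, Z6→B 3·5=15, Z7→A 3·25=75, Z8→A 10·11=110. Service 644; fixed 296; total 940.
{A, E}: Z1→E 2·24=48, Z2→E 13·9=117, Z3→A 7·10=70, Z4→A 6·17=102, Z5→A 2·16=32, Z6→E 4·5=20, Z7→A 3·25=75, Z8→A 10·11=110. Service 574; fixed 372; total 946.
{A}: Z1→A 9·24=216, Z2→A 14·9=126, Z3→A 7·10=70, Z4→A 6·17=102, Z5→A 2·16=32, Z6→A 5·5=25, Z7→A 3·25=75, Z8→A 10·11=110. Service 756; fixed 192; total 948.
{A, B, C, D, E}: Z1→E 2·24=48, Z2→D 3·9=27, Z3→C 2·10=20, Z4→A 6·17=102, Z5→A 2·16=32, Z6→B 3·5=15, Z7→A 3·25=75, Z8→C 9·11=99. Service 418; fixed 814; total 1232.
No other subset beats 940.

Open A and B; minimum total cost 940.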